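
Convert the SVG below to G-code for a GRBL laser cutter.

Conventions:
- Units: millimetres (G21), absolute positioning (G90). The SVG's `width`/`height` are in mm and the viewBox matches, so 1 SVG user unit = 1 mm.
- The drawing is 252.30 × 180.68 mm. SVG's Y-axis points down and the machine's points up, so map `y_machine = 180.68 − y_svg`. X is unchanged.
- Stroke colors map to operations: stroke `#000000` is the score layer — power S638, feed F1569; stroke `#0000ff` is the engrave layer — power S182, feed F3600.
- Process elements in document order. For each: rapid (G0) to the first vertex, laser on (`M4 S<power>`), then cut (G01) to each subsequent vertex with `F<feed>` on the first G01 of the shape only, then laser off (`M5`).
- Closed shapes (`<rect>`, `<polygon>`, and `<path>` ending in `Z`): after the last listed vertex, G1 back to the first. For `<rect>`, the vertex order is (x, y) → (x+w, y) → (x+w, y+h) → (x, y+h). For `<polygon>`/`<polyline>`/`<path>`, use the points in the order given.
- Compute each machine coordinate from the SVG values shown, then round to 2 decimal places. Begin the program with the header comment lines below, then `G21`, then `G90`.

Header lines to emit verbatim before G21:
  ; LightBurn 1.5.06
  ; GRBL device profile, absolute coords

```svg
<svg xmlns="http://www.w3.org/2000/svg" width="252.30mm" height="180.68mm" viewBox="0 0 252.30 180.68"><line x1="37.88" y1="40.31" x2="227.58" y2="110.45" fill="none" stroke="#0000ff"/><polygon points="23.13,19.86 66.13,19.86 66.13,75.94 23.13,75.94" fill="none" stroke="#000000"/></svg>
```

1 u = 1 mm; y_m = 180.68 − y.

[1] `<line>` line segment, #0000ff→engrave S182 F3600: (37.88,140.37) → (227.58,70.23)

[2] `<polygon>` rectangle, #000000→score S638 F1569: (23.13,160.82) → (66.13,160.82) → (66.13,104.74) → (23.13,104.74) → (23.13,160.82) (closed)

; LightBurn 1.5.06
; GRBL device profile, absolute coords
G21
G90
G0 X37.88 Y140.37
M4 S182
G01 X227.58 Y70.23 F3600
M5
G0 X23.13 Y160.82
M4 S638
G01 X66.13 Y160.82 F1569
G01 X66.13 Y104.74
G01 X23.13 Y104.74
G01 X23.13 Y160.82
M5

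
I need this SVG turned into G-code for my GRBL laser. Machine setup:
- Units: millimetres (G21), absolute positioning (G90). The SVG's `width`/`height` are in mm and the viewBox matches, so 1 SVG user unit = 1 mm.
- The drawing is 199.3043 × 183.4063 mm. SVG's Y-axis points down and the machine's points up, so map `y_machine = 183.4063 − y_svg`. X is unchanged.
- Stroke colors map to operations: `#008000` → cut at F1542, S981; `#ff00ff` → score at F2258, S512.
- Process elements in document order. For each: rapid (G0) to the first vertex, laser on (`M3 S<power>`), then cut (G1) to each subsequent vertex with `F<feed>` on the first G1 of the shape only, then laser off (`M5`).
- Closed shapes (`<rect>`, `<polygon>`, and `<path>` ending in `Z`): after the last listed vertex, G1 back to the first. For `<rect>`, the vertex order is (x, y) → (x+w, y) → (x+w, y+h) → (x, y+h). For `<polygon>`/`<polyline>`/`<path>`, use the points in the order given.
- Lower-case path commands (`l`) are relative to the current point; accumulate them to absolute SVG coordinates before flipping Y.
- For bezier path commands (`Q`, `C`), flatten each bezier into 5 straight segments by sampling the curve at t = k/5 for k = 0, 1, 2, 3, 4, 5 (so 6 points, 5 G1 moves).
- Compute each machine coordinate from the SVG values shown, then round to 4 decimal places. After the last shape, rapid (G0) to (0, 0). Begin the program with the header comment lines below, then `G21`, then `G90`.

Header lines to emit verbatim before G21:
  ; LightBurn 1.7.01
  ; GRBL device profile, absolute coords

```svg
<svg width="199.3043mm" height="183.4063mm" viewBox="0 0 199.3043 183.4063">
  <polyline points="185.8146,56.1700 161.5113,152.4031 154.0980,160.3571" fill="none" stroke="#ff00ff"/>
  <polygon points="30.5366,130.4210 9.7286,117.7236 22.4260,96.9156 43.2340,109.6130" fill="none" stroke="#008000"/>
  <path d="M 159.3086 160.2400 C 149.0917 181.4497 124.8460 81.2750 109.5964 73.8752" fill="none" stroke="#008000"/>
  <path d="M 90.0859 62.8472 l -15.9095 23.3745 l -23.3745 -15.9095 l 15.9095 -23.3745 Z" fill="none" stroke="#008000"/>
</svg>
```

; LightBurn 1.7.01
; GRBL device profile, absolute coords
G21
G90
G0 X185.8146 Y127.2363
M3 S512
G1 X161.5113 Y31.0032 F2258
G1 X154.0980 Y23.0492
M5
G0 X30.5366 Y52.9853
M3 S981
G1 X9.7286 Y65.6827 F1542
G1 X22.4260 Y86.4907
G1 X43.2340 Y73.7933
G1 X30.5366 Y52.9853
M5
G0 X159.3086 Y23.1663
M3 S981
G1 X151.6792 Y23.2933 F1542
G1 X141.7881 Y42.2730
G1 X130.7405 Y69.8256
G1 X119.6415 Y95.6715
G1 X109.5964 Y109.5311
M5
G0 X90.0859 Y120.5591
M3 S981
G1 X74.1764 Y97.1846 F1542
G1 X50.8019 Y113.0941
G1 X66.7114 Y136.4686
G1 X90.0859 Y120.5591
M5
G0 X0.0000 Y0.0000

1 u = 1 mm; y_m = 183.4063 − y.

[1] `<polyline>` open polyline, #ff00ff→score S512 F2258: (185.8146,127.2363) → (161.5113,31.0032) → (154.0980,23.0492)

[2] `<polygon>` regular polygon, #008000→cut S981 F1542: (30.5366,52.9853) → (9.7286,65.6827) → (22.4260,86.4907) → (43.2340,73.7933) → (30.5366,52.9853) (closed)

[3] `<path>` cubic bezier, #008000→cut S981 F1542: (159.3086,23.1663) → (151.6792,23.2933) → (141.7881,42.2730) → (130.7405,69.8256) → (119.6415,95.6715) → (109.5964,109.5311)

[4] `<path>` regular polygon, #008000→cut S981 F1542: (90.0859,120.5591) → (74.1764,97.1846) → (50.8019,113.0941) → (66.7114,136.4686) → (90.0859,120.5591) (closed)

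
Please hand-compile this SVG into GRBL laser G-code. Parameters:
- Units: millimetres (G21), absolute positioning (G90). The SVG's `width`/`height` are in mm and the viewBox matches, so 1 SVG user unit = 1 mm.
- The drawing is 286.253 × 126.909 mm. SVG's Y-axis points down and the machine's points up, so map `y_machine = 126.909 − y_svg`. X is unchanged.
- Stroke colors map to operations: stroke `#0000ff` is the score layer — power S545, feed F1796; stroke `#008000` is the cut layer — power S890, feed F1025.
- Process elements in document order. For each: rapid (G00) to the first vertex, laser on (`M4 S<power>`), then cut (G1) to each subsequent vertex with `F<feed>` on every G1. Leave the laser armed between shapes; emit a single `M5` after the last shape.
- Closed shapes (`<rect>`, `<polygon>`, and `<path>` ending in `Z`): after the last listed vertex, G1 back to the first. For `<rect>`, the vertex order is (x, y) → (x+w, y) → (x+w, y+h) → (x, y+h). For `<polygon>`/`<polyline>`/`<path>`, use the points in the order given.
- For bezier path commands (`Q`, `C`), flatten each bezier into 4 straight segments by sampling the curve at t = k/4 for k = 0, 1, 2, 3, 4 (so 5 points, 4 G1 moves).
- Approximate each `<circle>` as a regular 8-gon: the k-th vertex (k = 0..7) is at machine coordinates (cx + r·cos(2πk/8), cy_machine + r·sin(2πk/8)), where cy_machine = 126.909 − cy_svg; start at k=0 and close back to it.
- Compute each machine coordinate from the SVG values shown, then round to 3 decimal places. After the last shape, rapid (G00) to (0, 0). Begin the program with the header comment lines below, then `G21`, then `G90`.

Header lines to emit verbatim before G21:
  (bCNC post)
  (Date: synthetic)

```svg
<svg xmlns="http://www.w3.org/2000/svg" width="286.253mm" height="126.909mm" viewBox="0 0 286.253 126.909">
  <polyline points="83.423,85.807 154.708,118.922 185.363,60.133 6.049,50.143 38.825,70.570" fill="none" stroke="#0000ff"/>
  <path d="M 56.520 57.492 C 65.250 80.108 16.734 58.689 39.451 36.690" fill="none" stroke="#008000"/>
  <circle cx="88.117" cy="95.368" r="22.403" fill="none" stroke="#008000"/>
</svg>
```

(bCNC post)
(Date: synthetic)
G21
G90
G00 X83.423 Y41.102
M4 S545
G1 X154.708 Y7.987 F1796
G1 X185.363 Y66.776 F1796
G1 X6.049 Y76.766 F1796
G1 X38.825 Y56.339 F1796
G00 X56.520 Y69.417
M4 S890
G1 X54.341 Y60.033 F1025
G1 X42.740 Y63.087 F1025
G1 X33.762 Y74.507 F1025
G1 X39.451 Y90.219 F1025
G00 X110.520 Y31.541
M4 S890
G1 X103.958 Y47.382 F1025
G1 X88.117 Y53.944 F1025
G1 X72.276 Y47.382 F1025
G1 X65.714 Y31.541 F1025
G1 X72.276 Y15.700 F1025
G1 X88.117 Y9.138 F1025
G1 X103.958 Y15.700 F1025
G1 X110.520 Y31.541 F1025
M5
G00 X0.000 Y0.000

viewBox `0 0 286.253 126.909` with mm width/height → 1 unit = 1 mm. Flip: y_m = 126.909 − y_svg.

**Shape 1** — `<polyline>` open polyline, stroke `#0000ff` → score (S545, F1796). Machine vertices: (83.423,41.102) → (154.708,7.987) → (185.363,66.776) → (6.049,76.766) → (38.825,56.339). Open path.

**Shape 2** — `<path>` cubic bezier, stroke `#008000` → cut (S890, F1025). Control points (SVG): P0=(56.520,57.492), P1=(65.250,80.108), P2=(16.734,58.689), P3=(39.451,36.690); sampled at t=k/4. Machine vertices: (56.520,69.417) → (54.341,60.033) → (42.740,63.087) → (33.762,74.507) → (39.451,90.219). Open path.

**Shape 3** — `<circle>` circle, stroke `#008000` → cut (S890, F1025). Machine vertices: (110.520,31.541) → (103.958,47.382) → (88.117,53.944) → (72.276,47.382) → (65.714,31.541) → (72.276,15.700) → (88.117,9.138) → (103.958,15.700) → (110.520,31.541). Closed: final G1 returns to the first vertex.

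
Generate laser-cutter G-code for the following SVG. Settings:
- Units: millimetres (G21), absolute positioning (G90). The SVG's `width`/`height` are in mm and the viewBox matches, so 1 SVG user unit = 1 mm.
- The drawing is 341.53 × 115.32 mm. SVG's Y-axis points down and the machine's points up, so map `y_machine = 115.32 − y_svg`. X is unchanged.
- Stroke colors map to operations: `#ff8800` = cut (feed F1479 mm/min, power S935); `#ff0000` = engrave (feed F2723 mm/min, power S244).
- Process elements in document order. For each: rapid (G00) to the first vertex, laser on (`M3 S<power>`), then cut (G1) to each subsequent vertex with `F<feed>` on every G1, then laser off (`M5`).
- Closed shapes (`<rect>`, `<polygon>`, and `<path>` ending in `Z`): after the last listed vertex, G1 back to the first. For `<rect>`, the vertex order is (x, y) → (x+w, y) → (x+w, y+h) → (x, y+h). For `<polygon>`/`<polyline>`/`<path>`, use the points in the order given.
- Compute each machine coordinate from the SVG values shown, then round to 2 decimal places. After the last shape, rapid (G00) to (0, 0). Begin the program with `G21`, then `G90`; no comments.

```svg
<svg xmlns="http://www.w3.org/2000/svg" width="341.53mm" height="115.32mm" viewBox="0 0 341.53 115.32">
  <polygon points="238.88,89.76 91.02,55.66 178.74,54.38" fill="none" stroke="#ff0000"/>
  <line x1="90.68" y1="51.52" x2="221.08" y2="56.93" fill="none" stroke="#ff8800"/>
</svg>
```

1 u = 1 mm; y_m = 115.32 − y.

[1] `<polygon>` closed polygon, #ff0000→engrave S244 F2723: (238.88,25.56) → (91.02,59.66) → (178.74,60.94) → (238.88,25.56) (closed)

[2] `<line>` line segment, #ff8800→cut S935 F1479: (90.68,63.80) → (221.08,58.39)

G21
G90
G00 X238.88 Y25.56
M3 S244
G1 X91.02 Y59.66 F2723
G1 X178.74 Y60.94 F2723
G1 X238.88 Y25.56 F2723
M5
G00 X90.68 Y63.80
M3 S935
G1 X221.08 Y58.39 F1479
M5
G00 X0.00 Y0.00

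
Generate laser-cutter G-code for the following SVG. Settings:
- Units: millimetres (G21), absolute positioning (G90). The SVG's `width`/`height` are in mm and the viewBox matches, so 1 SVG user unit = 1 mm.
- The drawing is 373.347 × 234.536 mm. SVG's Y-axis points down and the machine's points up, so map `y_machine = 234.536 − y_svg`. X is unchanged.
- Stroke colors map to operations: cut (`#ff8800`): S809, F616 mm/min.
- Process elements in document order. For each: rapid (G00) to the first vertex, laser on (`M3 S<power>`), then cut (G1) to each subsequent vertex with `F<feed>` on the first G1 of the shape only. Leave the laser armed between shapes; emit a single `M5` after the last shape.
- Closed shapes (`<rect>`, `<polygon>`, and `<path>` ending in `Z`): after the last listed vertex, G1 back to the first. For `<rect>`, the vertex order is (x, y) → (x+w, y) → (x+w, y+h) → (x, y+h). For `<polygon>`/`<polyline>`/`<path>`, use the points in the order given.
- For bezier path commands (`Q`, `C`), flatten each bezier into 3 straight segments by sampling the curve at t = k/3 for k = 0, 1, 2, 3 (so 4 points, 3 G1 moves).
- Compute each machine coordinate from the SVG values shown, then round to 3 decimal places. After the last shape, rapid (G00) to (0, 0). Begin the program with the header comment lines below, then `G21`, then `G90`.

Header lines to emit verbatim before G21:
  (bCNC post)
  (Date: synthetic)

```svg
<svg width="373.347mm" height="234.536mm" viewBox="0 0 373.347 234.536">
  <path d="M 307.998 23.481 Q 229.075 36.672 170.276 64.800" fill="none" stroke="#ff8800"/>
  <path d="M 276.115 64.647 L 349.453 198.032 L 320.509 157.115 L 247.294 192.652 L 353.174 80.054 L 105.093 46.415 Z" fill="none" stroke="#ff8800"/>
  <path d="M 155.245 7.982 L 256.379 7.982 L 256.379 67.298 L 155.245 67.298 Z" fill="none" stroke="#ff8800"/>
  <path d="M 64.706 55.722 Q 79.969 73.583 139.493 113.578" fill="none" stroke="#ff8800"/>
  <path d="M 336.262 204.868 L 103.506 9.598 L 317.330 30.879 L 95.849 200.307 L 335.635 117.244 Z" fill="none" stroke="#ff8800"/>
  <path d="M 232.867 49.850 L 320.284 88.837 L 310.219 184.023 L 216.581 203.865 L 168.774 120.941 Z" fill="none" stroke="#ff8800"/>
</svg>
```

1 u = 1 mm; y_m = 234.536 − y.

[1] `<path>` quadratic bezier, #ff8800→cut S809 F616: (307.998,211.055) → (257.619,200.601) → (211.711,186.828) → (170.276,169.736)

[2] `<path>` closed polygon, #ff8800→cut S809 F616: (276.115,169.889) → (349.453,36.504) → (320.509,77.421) → (247.294,41.884) → (353.174,154.482) → (105.093,188.121) → (276.115,169.889) (closed)

[3] `<path>` rectangle, #ff8800→cut S809 F616: (155.245,226.554) → (256.379,226.554) → (256.379,167.238) → (155.245,167.238) → (155.245,226.554) (closed)

[4] `<path>` quadratic bezier, #ff8800→cut S809 F616: (64.706,178.814) → (79.799,164.447) → (104.728,145.162) → (139.493,120.958)

[5] `<path>` closed polygon, #ff8800→cut S809 F616: (336.262,29.668) → (103.506,224.938) → (317.330,203.657) → (95.849,34.229) → (335.635,117.292) → (336.262,29.668) (closed)

[6] `<path>` regular polygon, #ff8800→cut S809 F616: (232.867,184.686) → (320.284,145.699) → (310.219,50.513) → (216.581,30.671) → (168.774,113.595) → (232.867,184.686) (closed)

(bCNC post)
(Date: synthetic)
G21
G90
G00 X307.998 Y211.055
M3 S809
G1 X257.619 Y200.601 F616
G1 X211.711 Y186.828
G1 X170.276 Y169.736
G00 X276.115 Y169.889
M3 S809
G1 X349.453 Y36.504 F616
G1 X320.509 Y77.421
G1 X247.294 Y41.884
G1 X353.174 Y154.482
G1 X105.093 Y188.121
G1 X276.115 Y169.889
G00 X155.245 Y226.554
M3 S809
G1 X256.379 Y226.554 F616
G1 X256.379 Y167.238
G1 X155.245 Y167.238
G1 X155.245 Y226.554
G00 X64.706 Y178.814
M3 S809
G1 X79.799 Y164.447 F616
G1 X104.728 Y145.162
G1 X139.493 Y120.958
G00 X336.262 Y29.668
M3 S809
G1 X103.506 Y224.938 F616
G1 X317.330 Y203.657
G1 X95.849 Y34.229
G1 X335.635 Y117.292
G1 X336.262 Y29.668
G00 X232.867 Y184.686
M3 S809
G1 X320.284 Y145.699 F616
G1 X310.219 Y50.513
G1 X216.581 Y30.671
G1 X168.774 Y113.595
G1 X232.867 Y184.686
M5
G00 X0.000 Y0.000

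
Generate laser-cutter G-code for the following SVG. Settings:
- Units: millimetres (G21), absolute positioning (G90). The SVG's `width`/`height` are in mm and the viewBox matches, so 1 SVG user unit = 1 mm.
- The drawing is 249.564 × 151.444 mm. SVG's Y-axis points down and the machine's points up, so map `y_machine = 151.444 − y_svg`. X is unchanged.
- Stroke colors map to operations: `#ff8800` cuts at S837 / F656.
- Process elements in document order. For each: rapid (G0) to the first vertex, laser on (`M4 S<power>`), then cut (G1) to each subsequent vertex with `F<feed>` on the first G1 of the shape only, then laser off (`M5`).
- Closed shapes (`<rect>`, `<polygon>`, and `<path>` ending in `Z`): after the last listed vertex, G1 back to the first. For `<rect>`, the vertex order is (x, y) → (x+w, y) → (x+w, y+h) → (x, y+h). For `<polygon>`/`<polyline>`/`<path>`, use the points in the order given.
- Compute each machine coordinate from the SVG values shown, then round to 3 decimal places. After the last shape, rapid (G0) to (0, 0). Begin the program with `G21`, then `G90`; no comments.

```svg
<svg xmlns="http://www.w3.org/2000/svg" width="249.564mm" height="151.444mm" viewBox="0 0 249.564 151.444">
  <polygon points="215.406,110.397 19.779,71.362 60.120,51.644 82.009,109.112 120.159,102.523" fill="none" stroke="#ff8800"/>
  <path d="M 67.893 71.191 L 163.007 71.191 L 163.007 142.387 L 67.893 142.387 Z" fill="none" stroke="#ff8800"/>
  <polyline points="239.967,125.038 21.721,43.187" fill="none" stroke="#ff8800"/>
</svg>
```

Since the viewBox matches the mm dimensions, user units are millimetres directly. The only transform is the Y-flip y_m = 151.444 − y_svg.

Shape 1 is a closed polygon drawn with `<polygon>`. Its stroke #ff8800 means cut at S837, F656. After flipping Y the toolpath is (215.406,41.047) → (19.779,80.082) → (60.120,99.800) → (82.009,42.332) → (120.159,48.921) → (215.406,41.047), returning to the start.

Shape 2 is a rectangle drawn with `<path>`. Its stroke #ff8800 means cut at S837, F656. After flipping Y the toolpath is (67.893,80.253) → (163.007,80.253) → (163.007,9.057) → (67.893,9.057) → (67.893,80.253), returning to the start.

Shape 3 is a line segment drawn with `<polyline>`. Its stroke #ff8800 means cut at S837, F656. After flipping Y the toolpath is (239.967,26.406) → (21.721,108.257).

G21
G90
G0 X215.406 Y41.047
M4 S837
G1 X19.779 Y80.082 F656
G1 X60.120 Y99.800
G1 X82.009 Y42.332
G1 X120.159 Y48.921
G1 X215.406 Y41.047
M5
G0 X67.893 Y80.253
M4 S837
G1 X163.007 Y80.253 F656
G1 X163.007 Y9.057
G1 X67.893 Y9.057
G1 X67.893 Y80.253
M5
G0 X239.967 Y26.406
M4 S837
G1 X21.721 Y108.257 F656
M5
G0 X0.000 Y0.000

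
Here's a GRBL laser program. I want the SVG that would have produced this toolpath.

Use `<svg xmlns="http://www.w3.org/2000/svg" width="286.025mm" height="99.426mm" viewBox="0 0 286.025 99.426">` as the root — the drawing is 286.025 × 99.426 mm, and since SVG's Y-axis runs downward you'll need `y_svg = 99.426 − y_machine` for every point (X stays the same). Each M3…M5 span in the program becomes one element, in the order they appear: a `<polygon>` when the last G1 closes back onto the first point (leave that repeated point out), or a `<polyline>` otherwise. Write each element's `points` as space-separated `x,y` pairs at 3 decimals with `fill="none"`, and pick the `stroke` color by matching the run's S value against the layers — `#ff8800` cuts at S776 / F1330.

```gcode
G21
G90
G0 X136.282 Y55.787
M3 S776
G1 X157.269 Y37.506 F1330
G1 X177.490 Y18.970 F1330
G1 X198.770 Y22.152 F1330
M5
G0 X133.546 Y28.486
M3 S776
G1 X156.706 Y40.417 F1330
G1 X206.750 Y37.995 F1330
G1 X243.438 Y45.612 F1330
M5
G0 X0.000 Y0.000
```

<svg xmlns="http://www.w3.org/2000/svg" width="286.025mm" height="99.426mm" viewBox="0 0 286.025 99.426">
  <polyline points="136.282,43.639 157.269,61.920 177.490,80.456 198.770,77.274" fill="none" stroke="#ff8800"/>
  <polyline points="133.546,70.940 156.706,59.009 206.750,61.431 243.438,53.814" fill="none" stroke="#ff8800"/>
</svg>

y_svg = 99.426 − y_m. Every run uses S776, so all elements get stroke `#ff8800` (cut).

[1] open run; points: 136.282,43.639 157.269,61.920 177.490,80.456 198.770,77.274

[2] open run; points: 133.546,70.940 156.706,59.009 206.750,61.431 243.438,53.814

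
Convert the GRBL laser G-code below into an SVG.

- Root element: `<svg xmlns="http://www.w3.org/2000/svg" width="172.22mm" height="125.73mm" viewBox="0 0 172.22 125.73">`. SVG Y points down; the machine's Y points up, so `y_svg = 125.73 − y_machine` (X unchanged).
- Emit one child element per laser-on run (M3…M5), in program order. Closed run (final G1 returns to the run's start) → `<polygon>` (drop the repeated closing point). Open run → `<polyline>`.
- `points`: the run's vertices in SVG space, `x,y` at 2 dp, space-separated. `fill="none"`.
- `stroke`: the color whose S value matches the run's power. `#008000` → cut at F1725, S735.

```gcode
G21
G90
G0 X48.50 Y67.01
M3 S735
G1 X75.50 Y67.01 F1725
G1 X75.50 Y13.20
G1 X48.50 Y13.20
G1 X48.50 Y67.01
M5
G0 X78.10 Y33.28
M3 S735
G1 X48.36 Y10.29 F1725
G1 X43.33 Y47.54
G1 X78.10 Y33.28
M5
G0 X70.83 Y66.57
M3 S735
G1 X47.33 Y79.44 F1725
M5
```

<svg xmlns="http://www.w3.org/2000/svg" width="172.22mm" height="125.73mm" viewBox="0 0 172.22 125.73">
  <polygon points="48.50,58.72 75.50,58.72 75.50,112.53 48.50,112.53" fill="none" stroke="#008000"/>
  <polygon points="78.10,92.45 48.36,115.44 43.33,78.19" fill="none" stroke="#008000"/>
  <polyline points="70.83,59.16 47.33,46.29" fill="none" stroke="#008000"/>
</svg>

Machine Y-up, SVG Y-down with viewBox height 125.73, so y_svg = 125.73 − y_machine; X carries over. Every run uses S735, so all elements get stroke `#008000` (cut).

Run 1: The run returns to its start, so emit a `<polygon>` with points (Y-flipped): 48.50,58.72 75.50,58.72 75.50,112.53 48.50,112.53.

Run 2: The run returns to its start, so emit a `<polygon>` with points (Y-flipped): 78.10,92.45 48.36,115.44 43.33,78.19.

Run 3: The run is open, so emit a `<polyline>` with points (Y-flipped): 70.83,59.16 47.33,46.29.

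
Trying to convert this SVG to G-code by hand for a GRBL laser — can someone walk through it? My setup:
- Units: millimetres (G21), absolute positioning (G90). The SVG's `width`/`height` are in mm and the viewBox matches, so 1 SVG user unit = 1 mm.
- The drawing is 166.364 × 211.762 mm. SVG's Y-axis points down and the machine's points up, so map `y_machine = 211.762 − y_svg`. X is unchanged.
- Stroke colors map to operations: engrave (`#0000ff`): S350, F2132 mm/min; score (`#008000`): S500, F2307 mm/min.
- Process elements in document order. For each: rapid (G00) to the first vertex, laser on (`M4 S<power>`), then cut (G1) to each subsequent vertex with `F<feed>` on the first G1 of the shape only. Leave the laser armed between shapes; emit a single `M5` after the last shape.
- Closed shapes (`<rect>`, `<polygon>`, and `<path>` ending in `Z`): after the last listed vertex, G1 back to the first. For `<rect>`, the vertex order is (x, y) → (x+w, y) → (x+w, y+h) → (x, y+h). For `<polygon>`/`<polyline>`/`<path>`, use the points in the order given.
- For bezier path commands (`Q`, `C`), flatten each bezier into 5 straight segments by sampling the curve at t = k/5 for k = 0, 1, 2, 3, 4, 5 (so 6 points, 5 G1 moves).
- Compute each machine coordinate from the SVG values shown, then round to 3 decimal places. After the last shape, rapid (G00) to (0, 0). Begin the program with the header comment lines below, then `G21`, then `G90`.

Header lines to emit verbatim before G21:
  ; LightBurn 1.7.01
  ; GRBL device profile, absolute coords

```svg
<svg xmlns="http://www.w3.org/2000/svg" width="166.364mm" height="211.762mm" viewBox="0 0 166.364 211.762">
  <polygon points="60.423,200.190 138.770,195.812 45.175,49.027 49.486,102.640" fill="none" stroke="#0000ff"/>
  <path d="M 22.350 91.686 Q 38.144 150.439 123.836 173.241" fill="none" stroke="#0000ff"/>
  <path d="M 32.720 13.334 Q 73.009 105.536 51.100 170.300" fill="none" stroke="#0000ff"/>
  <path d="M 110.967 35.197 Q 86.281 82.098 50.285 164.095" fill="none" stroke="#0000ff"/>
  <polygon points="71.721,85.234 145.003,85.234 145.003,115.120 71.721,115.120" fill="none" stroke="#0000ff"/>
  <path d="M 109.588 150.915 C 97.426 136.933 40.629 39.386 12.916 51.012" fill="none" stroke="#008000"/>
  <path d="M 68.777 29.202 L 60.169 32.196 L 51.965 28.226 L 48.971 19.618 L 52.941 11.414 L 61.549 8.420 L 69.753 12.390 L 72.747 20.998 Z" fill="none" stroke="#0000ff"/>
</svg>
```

; LightBurn 1.7.01
; GRBL device profile, absolute coords
G21
G90
G00 X60.423 Y11.572
M4 S350
G1 X138.770 Y15.950 F2132
G1 X45.175 Y162.735
G1 X49.486 Y109.122
G1 X60.423 Y11.572
G00 X22.350 Y120.076
M4 S350
G1 X31.464 Y98.013 F2132
G1 X46.169 Y78.826
G1 X66.466 Y62.515
G1 X92.355 Y49.080
G1 X123.836 Y38.521
G00 X32.720 Y198.428
M4 S350
G1 X46.348 Y162.645 F2132
G1 X55.000 Y129.056
G1 X58.676 Y97.663
G1 X57.376 Y68.465
G1 X51.100 Y41.462
G00 X110.967 Y176.565
M4 S350
G1 X100.640 Y156.401 F2132
G1 X89.409 Y133.429
G1 X77.272 Y107.649
G1 X64.231 Y79.062
G1 X50.285 Y47.667
G00 X71.721 Y126.528
M4 S350
G1 X145.003 Y126.528 F2132
G1 X145.003 Y96.642
G1 X71.721 Y96.642
G1 X71.721 Y126.528
G00 X109.588 Y60.847
M4 S500
G1 X97.524 Y77.722 F2307
G1 X78.287 Y105.401
G1 X55.414 Y134.633
G1 X32.444 Y156.167
G1 X12.916 Y160.750
G00 X68.777 Y182.560
M4 S350
G1 X60.169 Y179.566 F2132
G1 X51.965 Y183.536
G1 X48.971 Y192.144
G1 X52.941 Y200.348
G1 X61.549 Y203.342
G1 X69.753 Y199.372
G1 X72.747 Y190.764
G1 X68.777 Y182.560
M5
G00 X0.000 Y0.000

1 u = 1 mm; y_m = 211.762 − y.

[1] `<polygon>` closed polygon, #0000ff→engrave S350 F2132: (60.423,11.572) → (138.770,15.950) → (45.175,162.735) → (49.486,109.122) → (60.423,11.572) (closed)

[2] `<path>` quadratic bezier, #0000ff→engrave S350 F2132: (22.350,120.076) → (31.464,98.013) → (46.169,78.826) → (66.466,62.515) → (92.355,49.080) → (123.836,38.521)

[3] `<path>` quadratic bezier, #0000ff→engrave S350 F2132: (32.720,198.428) → (46.348,162.645) → (55.000,129.056) → (58.676,97.663) → (57.376,68.465) → (51.100,41.462)

[4] `<path>` quadratic bezier, #0000ff→engrave S350 F2132: (110.967,176.565) → (100.640,156.401) → (89.409,133.429) → (77.272,107.649) → (64.231,79.062) → (50.285,47.667)

[5] `<polygon>` rectangle, #0000ff→engrave S350 F2132: (71.721,126.528) → (145.003,126.528) → (145.003,96.642) → (71.721,96.642) → (71.721,126.528) (closed)

[6] `<path>` cubic bezier, #008000→score S500 F2307: (109.588,60.847) → (97.524,77.722) → (78.287,105.401) → (55.414,134.633) → (32.444,156.167) → (12.916,160.750)

[7] `<path>` regular polygon, #0000ff→engrave S350 F2132: (68.777,182.560) → (60.169,179.566) → (51.965,183.536) → (48.971,192.144) → (52.941,200.348) → (61.549,203.342) → (69.753,199.372) → (72.747,190.764) → (68.777,182.560) (closed)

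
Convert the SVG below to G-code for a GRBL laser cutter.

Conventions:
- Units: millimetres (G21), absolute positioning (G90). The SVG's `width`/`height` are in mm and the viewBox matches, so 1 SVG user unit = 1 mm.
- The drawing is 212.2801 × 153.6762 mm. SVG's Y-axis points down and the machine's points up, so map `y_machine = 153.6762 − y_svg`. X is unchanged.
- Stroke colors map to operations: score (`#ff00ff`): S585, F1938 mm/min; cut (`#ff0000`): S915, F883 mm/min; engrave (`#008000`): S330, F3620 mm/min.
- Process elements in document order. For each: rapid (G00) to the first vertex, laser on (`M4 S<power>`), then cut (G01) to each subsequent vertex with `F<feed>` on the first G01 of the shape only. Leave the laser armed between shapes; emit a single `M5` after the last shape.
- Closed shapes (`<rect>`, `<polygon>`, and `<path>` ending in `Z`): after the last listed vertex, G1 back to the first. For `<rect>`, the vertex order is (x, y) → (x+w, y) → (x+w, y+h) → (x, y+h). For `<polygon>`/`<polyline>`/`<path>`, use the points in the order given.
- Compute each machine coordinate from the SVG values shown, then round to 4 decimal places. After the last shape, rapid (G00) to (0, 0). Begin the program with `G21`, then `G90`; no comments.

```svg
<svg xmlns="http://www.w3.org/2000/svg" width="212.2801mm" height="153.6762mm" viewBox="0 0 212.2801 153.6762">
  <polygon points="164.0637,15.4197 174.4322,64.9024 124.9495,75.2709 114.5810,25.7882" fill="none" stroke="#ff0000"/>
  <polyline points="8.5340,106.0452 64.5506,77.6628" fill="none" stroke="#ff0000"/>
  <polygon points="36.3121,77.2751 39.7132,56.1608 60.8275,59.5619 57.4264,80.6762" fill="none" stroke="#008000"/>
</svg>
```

viewBox `0 0 212.2801 153.6762` with mm width/height → 1 unit = 1 mm. Flip: y_m = 153.6762 − y_svg.

**Shape 1** — `<polygon>` regular polygon, stroke `#ff0000` → cut (S915, F883). Machine vertices: (164.0637,138.2565) → (174.4322,88.7738) → (124.9495,78.4053) → (114.5810,127.8880) → (164.0637,138.2565). Closed: final G1 returns to the first vertex.

**Shape 2** — `<polyline>` line segment, stroke `#ff0000` → cut (S915, F883). Machine vertices: (8.5340,47.6310) → (64.5506,76.0134). Open path.

**Shape 3** — `<polygon>` regular polygon, stroke `#008000` → engrave (S330, F3620). Machine vertices: (36.3121,76.4011) → (39.7132,97.5154) → (60.8275,94.1143) → (57.4264,73.0000) → (36.3121,76.4011). Closed: final G1 returns to the first vertex.

G21
G90
G00 X164.0637 Y138.2565
M4 S915
G01 X174.4322 Y88.7738 F883
G01 X124.9495 Y78.4053
G01 X114.5810 Y127.8880
G01 X164.0637 Y138.2565
G00 X8.5340 Y47.6310
M4 S915
G01 X64.5506 Y76.0134 F883
G00 X36.3121 Y76.4011
M4 S330
G01 X39.7132 Y97.5154 F3620
G01 X60.8275 Y94.1143
G01 X57.4264 Y73.0000
G01 X36.3121 Y76.4011
M5
G00 X0.0000 Y0.0000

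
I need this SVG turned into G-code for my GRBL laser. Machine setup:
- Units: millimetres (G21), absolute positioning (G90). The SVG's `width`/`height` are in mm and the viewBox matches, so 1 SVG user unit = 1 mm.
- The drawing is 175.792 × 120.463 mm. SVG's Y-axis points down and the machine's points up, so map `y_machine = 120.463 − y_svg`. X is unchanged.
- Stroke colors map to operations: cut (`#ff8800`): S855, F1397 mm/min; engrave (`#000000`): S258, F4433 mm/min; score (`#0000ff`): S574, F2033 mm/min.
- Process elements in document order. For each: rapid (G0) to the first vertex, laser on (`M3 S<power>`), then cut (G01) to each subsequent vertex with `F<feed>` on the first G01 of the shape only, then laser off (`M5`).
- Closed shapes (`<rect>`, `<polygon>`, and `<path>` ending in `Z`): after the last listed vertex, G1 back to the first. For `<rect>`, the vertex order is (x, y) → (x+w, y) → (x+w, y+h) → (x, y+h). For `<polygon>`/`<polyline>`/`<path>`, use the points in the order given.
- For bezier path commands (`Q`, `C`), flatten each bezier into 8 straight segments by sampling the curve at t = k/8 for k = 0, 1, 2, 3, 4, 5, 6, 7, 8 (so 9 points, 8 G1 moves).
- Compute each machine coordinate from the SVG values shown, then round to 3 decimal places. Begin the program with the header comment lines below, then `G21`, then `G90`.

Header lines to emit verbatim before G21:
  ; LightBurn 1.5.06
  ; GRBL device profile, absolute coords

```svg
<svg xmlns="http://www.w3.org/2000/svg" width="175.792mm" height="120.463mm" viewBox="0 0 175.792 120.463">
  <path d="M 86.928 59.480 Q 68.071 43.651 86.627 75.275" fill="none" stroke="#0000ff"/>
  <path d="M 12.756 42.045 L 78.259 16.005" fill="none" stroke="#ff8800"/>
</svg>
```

; LightBurn 1.5.06
; GRBL device profile, absolute coords
G21
G90
G0 X86.928 Y60.983
M3 S574
G01 X82.798 Y64.199 F2033
G01 X79.838 Y65.932
G01 X78.046 Y66.182
G01 X77.424 Y64.949
G01 X77.971 Y62.233
G01 X79.687 Y58.034
G01 X82.573 Y52.353
G01 X86.627 Y45.188
M5
G0 X12.756 Y78.418
M3 S855
G01 X78.259 Y104.458 F1397
M5

1 u = 1 mm; y_m = 120.463 − y.

[1] `<path>` quadratic bezier, #0000ff→score S574 F2033: (86.928,60.983) → (82.798,64.199) → (79.838,65.932) → (78.046,66.182) → (77.424,64.949) → (77.971,62.233) → (79.687,58.034) → (82.573,52.353) → (86.627,45.188)

[2] `<path>` line segment, #ff8800→cut S855 F1397: (12.756,78.418) → (78.259,104.458)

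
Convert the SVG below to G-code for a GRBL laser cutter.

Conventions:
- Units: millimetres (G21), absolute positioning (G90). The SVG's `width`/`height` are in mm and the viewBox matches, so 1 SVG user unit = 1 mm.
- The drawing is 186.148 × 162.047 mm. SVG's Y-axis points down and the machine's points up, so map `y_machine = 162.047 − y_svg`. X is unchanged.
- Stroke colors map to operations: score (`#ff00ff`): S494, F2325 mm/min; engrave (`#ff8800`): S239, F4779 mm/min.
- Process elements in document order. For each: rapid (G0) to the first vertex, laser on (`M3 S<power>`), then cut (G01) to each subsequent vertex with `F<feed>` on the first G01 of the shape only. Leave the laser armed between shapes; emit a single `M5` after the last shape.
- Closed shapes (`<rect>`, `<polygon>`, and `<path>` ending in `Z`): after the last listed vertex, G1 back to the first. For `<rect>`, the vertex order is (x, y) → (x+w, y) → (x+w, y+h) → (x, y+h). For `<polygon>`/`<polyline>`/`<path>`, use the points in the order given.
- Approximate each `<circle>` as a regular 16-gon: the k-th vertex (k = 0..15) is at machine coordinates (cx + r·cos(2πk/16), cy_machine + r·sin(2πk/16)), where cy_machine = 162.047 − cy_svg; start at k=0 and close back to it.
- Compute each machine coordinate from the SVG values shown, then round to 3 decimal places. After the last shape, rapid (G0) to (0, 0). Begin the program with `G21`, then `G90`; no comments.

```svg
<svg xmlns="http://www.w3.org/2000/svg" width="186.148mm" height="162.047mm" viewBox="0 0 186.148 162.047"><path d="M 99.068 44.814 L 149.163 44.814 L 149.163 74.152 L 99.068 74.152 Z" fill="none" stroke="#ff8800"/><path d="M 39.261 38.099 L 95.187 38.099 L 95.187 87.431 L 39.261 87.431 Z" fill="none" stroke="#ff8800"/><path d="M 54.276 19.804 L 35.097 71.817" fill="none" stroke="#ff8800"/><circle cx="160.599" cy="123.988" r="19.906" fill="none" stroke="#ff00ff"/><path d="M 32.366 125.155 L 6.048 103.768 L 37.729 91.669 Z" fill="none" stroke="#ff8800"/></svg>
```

G21
G90
G0 X99.068 Y117.233
M3 S239
G01 X149.163 Y117.233 F4779
G01 X149.163 Y87.895
G01 X99.068 Y87.895
G01 X99.068 Y117.233
G0 X39.261 Y123.948
M3 S239
G01 X95.187 Y123.948 F4779
G01 X95.187 Y74.616
G01 X39.261 Y74.616
G01 X39.261 Y123.948
G0 X54.276 Y142.243
M3 S239
G01 X35.097 Y90.230 F4779
G0 X180.505 Y38.059
M3 S494
G01 X178.990 Y45.677 F2325
G01 X174.675 Y52.135
G01 X168.217 Y56.450
G01 X160.599 Y57.965
G01 X152.981 Y56.450
G01 X146.523 Y52.135
G01 X142.208 Y45.677
G01 X140.693 Y38.059
G01 X142.208 Y30.441
G01 X146.523 Y23.983
G01 X152.981 Y19.668
G01 X160.599 Y18.153
G01 X168.217 Y19.668
G01 X174.675 Y23.983
G01 X178.990 Y30.441
G01 X180.505 Y38.059
G0 X32.366 Y36.892
M3 S239
G01 X6.048 Y58.279 F4779
G01 X37.729 Y70.378
G01 X32.366 Y36.892
M5
G0 X0.000 Y0.000

viewBox `0 0 186.148 162.047` with mm width/height → 1 unit = 1 mm. Flip: y_m = 162.047 − y_svg.

**Shape 1** — `<path>` rectangle, stroke `#ff8800` → engrave (S239, F4779). Machine vertices: (99.068,117.233) → (149.163,117.233) → (149.163,87.895) → (99.068,87.895) → (99.068,117.233). Closed: final G1 returns to the first vertex.

**Shape 2** — `<path>` rectangle, stroke `#ff8800` → engrave (S239, F4779). Machine vertices: (39.261,123.948) → (95.187,123.948) → (95.187,74.616) → (39.261,74.616) → (39.261,123.948). Closed: final G1 returns to the first vertex.

**Shape 3** — `<path>` line segment, stroke `#ff8800` → engrave (S239, F4779). Machine vertices: (54.276,142.243) → (35.097,90.230). Open path.

**Shape 4** — `<circle>` circle, stroke `#ff00ff` → score (S494, F2325). Machine vertices: (180.505,38.059) → (178.990,45.677) → (174.675,52.135) → (168.217,56.450) → (160.599,57.965) → (152.981,56.450) → (146.523,52.135) → (142.208,45.677) → (140.693,38.059) → (142.208,30.441) → (146.523,23.983) → (152.981,19.668) → (160.599,18.153) → (168.217,19.668) → (174.675,23.983) → (178.990,30.441) → (180.505,38.059). Closed: final G1 returns to the first vertex.

**Shape 5** — `<path>` regular polygon, stroke `#ff8800` → engrave (S239, F4779). Machine vertices: (32.366,36.892) → (6.048,58.279) → (37.729,70.378) → (32.366,36.892). Closed: final G1 returns to the first vertex.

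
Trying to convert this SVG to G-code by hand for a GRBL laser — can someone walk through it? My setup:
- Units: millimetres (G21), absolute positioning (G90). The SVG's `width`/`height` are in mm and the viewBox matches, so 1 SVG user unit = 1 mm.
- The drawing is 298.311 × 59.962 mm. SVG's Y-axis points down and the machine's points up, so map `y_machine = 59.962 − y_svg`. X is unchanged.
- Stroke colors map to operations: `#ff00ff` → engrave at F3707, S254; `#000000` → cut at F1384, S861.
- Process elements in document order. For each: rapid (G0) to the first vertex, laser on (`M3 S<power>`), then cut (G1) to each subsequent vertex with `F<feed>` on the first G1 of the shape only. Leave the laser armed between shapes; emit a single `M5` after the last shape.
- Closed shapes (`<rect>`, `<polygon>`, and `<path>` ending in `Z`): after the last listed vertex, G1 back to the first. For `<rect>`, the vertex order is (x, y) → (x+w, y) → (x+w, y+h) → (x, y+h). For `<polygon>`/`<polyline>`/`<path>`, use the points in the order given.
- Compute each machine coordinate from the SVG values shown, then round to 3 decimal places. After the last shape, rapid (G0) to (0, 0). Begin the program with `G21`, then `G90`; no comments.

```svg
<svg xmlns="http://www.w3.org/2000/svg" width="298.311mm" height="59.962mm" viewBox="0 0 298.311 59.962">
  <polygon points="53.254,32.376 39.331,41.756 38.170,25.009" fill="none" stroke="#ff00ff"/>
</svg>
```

G21
G90
G0 X53.254 Y27.586
M3 S254
G1 X39.331 Y18.206 F3707
G1 X38.170 Y34.953
G1 X53.254 Y27.586
M5
G0 X0.000 Y0.000

1 u = 1 mm; y_m = 59.962 − y.

[1] `<polygon>` regular polygon, #ff00ff→engrave S254 F3707: (53.254,27.586) → (39.331,18.206) → (38.170,34.953) → (53.254,27.586) (closed)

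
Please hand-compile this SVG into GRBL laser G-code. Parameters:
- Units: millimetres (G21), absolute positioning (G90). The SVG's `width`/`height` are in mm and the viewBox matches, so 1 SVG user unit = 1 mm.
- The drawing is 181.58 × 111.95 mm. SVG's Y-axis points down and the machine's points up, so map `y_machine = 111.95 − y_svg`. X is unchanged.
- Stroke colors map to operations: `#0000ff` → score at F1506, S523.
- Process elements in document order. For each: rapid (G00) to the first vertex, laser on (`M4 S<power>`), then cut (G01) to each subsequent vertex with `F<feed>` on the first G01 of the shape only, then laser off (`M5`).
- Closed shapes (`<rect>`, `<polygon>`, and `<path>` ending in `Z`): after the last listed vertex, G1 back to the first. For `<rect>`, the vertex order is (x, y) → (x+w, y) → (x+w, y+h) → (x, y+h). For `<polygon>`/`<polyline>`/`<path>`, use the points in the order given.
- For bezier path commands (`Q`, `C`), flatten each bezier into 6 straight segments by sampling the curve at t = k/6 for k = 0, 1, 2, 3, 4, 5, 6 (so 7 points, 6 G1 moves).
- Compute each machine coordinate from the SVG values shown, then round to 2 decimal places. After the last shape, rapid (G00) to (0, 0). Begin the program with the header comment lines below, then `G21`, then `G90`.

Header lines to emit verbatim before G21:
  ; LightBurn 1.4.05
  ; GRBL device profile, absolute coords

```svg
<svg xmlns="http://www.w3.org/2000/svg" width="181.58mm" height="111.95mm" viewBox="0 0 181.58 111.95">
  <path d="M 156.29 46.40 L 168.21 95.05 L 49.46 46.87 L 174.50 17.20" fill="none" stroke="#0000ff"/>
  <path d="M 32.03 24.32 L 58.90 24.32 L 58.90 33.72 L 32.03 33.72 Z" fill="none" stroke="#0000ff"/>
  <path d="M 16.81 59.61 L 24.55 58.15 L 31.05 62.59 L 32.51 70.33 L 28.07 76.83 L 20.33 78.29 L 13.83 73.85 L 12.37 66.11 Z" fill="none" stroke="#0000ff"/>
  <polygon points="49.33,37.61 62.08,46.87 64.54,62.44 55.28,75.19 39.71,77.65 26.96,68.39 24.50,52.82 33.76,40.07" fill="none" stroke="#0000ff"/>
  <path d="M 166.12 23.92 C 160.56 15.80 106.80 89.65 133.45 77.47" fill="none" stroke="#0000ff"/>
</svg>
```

1 u = 1 mm; y_m = 111.95 − y.

[1] `<path>` open polyline, #0000ff→score S523 F1506: (156.29,65.55) → (168.21,16.90) → (49.46,65.08) → (174.50,94.75)

[2] `<path>` rectangle, #0000ff→score S523 F1506: (32.03,87.63) → (58.90,87.63) → (58.90,78.23) → (32.03,78.23) → (32.03,87.63) (closed)

[3] `<path>` regular polygon, #0000ff→score S523 F1506: (16.81,52.34) → (24.55,53.80) → (31.05,49.36) → (32.51,41.62) → (28.07,35.12) → (20.33,33.66) → (13.83,38.10) → (12.37,45.84) → (16.81,52.34) (closed)

[4] `<polygon>` regular polygon, #0000ff→score S523 F1506: (49.33,74.34) → (62.08,65.08) → (64.54,49.51) → (55.28,36.76) → (39.71,34.30) → (26.96,43.56) → (24.50,59.13) → (33.76,71.88) → (49.33,74.34) (closed)

[5] `<path>` cubic bezier, #0000ff→score S523 F1506: (166.12,88.03) → (159.92,86.04) → (149.26,75.05) → (137.71,59.73) → (128.84,44.75) → (126.23,34.78) → (133.45,34.48)

; LightBurn 1.4.05
; GRBL device profile, absolute coords
G21
G90
G00 X156.29 Y65.55
M4 S523
G01 X168.21 Y16.90 F1506
G01 X49.46 Y65.08
G01 X174.50 Y94.75
M5
G00 X32.03 Y87.63
M4 S523
G01 X58.90 Y87.63 F1506
G01 X58.90 Y78.23
G01 X32.03 Y78.23
G01 X32.03 Y87.63
M5
G00 X16.81 Y52.34
M4 S523
G01 X24.55 Y53.80 F1506
G01 X31.05 Y49.36
G01 X32.51 Y41.62
G01 X28.07 Y35.12
G01 X20.33 Y33.66
G01 X13.83 Y38.10
G01 X12.37 Y45.84
G01 X16.81 Y52.34
M5
G00 X49.33 Y74.34
M4 S523
G01 X62.08 Y65.08 F1506
G01 X64.54 Y49.51
G01 X55.28 Y36.76
G01 X39.71 Y34.30
G01 X26.96 Y43.56
G01 X24.50 Y59.13
G01 X33.76 Y71.88
G01 X49.33 Y74.34
M5
G00 X166.12 Y88.03
M4 S523
G01 X159.92 Y86.04 F1506
G01 X149.26 Y75.05
G01 X137.71 Y59.73
G01 X128.84 Y44.75
G01 X126.23 Y34.78
G01 X133.45 Y34.48
M5
G00 X0.00 Y0.00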